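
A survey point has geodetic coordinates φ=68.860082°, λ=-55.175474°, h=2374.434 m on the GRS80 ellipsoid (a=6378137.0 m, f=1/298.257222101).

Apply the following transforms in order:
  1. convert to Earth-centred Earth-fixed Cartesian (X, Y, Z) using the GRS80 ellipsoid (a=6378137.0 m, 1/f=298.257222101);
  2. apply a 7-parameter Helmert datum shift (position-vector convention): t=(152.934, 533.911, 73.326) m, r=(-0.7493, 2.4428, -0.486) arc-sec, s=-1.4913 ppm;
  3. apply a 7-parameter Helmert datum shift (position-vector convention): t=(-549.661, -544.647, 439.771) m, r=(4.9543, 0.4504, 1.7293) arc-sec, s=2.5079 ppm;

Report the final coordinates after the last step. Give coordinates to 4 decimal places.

X=1317624.6239 m, Y=-1894640.7967 m, Z=5929038.5391 m

start: φ=68.860082°, λ=-55.175474°, h=2374.434 m
→ ECEF (a=6378137.000, f=1/298.257222101): X=1317925.4376, Y=-1894515.2179, Z=5928576.5106
→ Helmert 7p (PV): X=1318142.1545, Y=-1893960.0501, Z=5928632.2694
→ Helmert 7p (PV): X=1317624.6239, Y=-1894640.7967, Z=5929038.5391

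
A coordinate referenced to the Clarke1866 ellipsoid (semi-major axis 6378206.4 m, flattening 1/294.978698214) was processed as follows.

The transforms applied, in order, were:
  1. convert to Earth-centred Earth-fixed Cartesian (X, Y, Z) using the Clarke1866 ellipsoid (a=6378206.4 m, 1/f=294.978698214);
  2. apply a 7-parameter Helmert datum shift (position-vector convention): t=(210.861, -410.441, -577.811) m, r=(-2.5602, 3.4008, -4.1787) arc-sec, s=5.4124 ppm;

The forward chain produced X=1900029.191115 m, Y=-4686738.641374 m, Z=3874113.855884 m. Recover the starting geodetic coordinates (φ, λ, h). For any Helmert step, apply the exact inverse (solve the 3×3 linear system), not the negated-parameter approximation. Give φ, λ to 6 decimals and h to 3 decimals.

φ=37.648410°, λ=-67.932282°, h=357.824 m

start: X=1900029.1911, Y=-4686738.6414, Z=3874113.8559 m
→ Helmert⁻¹: X=1899839.1038, Y=-4686312.4404, Z=3874643.8519
→ geod (Bowring, a=6378206.400): φ=37.64841000°, λ=-67.93228200°, h=357.8240 m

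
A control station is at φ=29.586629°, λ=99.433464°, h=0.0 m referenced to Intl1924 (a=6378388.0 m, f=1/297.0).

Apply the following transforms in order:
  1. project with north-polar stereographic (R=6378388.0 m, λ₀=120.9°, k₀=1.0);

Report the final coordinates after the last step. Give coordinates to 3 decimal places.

E=-2717826.855 m, N=-6911440.489 m

start: φ=29.586629°, λ=99.433464°, h=0.000 m
→ stereo (R=6378388.0, λ₀=120.9°): E=-2717826.8547, N=-6911440.4892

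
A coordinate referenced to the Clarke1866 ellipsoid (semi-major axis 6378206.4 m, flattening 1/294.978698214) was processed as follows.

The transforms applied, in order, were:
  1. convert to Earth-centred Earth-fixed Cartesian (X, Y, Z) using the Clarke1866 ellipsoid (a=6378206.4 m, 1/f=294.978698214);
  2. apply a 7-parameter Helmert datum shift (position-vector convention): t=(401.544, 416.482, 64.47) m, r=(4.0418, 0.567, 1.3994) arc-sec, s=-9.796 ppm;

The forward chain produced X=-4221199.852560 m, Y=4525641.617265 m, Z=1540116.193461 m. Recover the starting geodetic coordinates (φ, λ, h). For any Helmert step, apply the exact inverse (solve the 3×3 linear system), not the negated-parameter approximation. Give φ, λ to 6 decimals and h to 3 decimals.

φ=14.064754°, λ=133.011371°, h=531.477 m

start: X=-4221199.8526, Y=4525641.6173, Z=1540116.1935 m
→ Helmert⁻¹: X=-4221616.2830, Y=4525328.2822, Z=1539966.5305
→ geod (Bowring, a=6378206.400): φ=14.06475400°, λ=133.01137100°, h=531.4770 m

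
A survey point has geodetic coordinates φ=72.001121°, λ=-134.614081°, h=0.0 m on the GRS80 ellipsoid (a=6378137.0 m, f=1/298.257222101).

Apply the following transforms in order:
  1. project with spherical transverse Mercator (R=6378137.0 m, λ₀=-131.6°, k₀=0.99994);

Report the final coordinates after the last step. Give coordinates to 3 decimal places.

E=-103632.071 m, N=8017240.352 m

start: φ=72.001121°, λ=-134.614081°, h=0.000 m
→ tm (R=6378137.0, λ₀=-131.6°): E=-103632.0711, N=8017240.3519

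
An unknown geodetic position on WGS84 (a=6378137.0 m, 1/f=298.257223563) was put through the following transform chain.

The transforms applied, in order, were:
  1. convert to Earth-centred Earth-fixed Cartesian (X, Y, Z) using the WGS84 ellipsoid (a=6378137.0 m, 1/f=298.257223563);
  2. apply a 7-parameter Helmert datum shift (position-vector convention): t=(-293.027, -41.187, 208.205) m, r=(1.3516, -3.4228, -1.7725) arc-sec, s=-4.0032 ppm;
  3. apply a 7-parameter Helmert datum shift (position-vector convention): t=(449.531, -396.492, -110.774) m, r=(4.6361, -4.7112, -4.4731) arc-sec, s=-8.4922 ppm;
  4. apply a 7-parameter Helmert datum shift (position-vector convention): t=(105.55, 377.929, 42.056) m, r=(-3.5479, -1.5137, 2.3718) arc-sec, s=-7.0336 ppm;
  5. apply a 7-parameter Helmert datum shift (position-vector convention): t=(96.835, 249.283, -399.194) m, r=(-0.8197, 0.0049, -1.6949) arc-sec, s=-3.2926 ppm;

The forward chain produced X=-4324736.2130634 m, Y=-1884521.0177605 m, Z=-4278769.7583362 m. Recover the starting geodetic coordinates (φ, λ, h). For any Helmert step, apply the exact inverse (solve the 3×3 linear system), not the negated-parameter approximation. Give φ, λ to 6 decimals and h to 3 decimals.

start: X=-4324736.2131, Y=-1884521.0178, Z=-4278769.7583 m
→ Helmert⁻¹: X=-4324831.6989, Y=-1884795.0418, Z=-4278392.2443
→ Helmert⁻¹: X=-4325020.7430, Y=-1885062.9052, Z=-4278465.0780
→ Helmert⁻¹: X=-4325563.8489, Y=-1884872.3832, Z=-4278249.4735
→ Helmert⁻¹: X=-4325342.9358, Y=-1884903.9458, Z=-4278390.6792
→ geod (Bowring, a=6378137.000): φ=-42.39277400°, λ=-156.45332400°, h=689.8320 m

φ=-42.392774°, λ=-156.453324°, h=689.832 m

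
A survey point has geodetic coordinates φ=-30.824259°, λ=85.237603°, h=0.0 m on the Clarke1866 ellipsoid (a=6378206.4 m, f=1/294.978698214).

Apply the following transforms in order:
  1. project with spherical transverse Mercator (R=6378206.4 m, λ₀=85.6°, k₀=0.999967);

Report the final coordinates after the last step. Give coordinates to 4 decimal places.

E=-34642.6251 m, N=-3431321.0551 m

start: φ=-30.824259°, λ=85.237603°, h=0.000 m
→ tm (R=6378206.4, λ₀=85.6°): E=-34642.6251, N=-3431321.0551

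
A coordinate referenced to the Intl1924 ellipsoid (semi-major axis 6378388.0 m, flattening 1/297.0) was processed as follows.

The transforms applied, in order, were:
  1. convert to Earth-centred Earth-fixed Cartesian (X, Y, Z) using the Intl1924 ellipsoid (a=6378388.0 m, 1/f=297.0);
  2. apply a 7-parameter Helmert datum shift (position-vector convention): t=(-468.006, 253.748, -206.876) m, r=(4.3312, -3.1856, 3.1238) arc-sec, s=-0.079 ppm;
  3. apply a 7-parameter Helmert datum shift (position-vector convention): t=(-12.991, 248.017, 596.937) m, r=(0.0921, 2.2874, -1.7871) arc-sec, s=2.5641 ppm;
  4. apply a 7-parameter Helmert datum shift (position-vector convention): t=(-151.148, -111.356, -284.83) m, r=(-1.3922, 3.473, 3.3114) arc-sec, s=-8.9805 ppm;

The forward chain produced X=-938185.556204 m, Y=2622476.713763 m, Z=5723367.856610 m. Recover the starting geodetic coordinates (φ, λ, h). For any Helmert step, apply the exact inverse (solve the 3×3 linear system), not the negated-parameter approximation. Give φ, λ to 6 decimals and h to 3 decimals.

φ=64.205304°, λ=109.674533°, h=3787.753 m

start: X=-938185.5562, Y=2622476.7138, Z=5723367.8566 m
→ Helmert⁻¹: X=-938097.1023, Y=2622588.0499, Z=5723705.9944
→ Helmert⁻¹: X=-938167.8930, Y=2622327.7360, Z=5723082.8080
→ Helmert⁻¹: X=-937571.8576, Y=2622208.5725, Z=5723249.5544
→ geod (Bowring, a=6378388.000): φ=64.20530400°, λ=109.67453300°, h=3787.7530 m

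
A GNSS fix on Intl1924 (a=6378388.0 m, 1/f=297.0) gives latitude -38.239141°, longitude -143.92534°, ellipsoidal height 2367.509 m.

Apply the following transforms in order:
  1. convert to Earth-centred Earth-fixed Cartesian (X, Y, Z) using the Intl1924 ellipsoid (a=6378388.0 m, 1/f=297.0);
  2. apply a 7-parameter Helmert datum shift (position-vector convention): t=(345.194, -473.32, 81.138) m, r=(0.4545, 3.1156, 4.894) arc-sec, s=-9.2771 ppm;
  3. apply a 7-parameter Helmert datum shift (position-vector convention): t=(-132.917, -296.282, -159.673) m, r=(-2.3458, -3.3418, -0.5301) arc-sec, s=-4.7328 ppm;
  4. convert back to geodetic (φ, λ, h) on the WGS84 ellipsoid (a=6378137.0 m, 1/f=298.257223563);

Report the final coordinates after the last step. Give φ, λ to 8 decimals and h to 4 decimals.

φ=-38.23707074°, λ=-143.91523764°, h=2764.0526 m

start: φ=-38.239141°, λ=-143.925340°, h=2367.509 m
→ ECEF (a=6378388.000, f=1/297.0): X=-4055903.5368, Y=-2954868.9754, Z=-3927856.4098
→ Helmert 7p (PV): X=-4055509.9360, Y=-2955402.4605, Z=-3927684.0804
→ Helmert 7p (PV): X=-4055567.6204, Y=-2955719.0010, Z=-3927857.2586
→ geod (Bowring, a=6378137.000): φ=-38.23707074°, λ=-143.91523764°, h=2764.0526 m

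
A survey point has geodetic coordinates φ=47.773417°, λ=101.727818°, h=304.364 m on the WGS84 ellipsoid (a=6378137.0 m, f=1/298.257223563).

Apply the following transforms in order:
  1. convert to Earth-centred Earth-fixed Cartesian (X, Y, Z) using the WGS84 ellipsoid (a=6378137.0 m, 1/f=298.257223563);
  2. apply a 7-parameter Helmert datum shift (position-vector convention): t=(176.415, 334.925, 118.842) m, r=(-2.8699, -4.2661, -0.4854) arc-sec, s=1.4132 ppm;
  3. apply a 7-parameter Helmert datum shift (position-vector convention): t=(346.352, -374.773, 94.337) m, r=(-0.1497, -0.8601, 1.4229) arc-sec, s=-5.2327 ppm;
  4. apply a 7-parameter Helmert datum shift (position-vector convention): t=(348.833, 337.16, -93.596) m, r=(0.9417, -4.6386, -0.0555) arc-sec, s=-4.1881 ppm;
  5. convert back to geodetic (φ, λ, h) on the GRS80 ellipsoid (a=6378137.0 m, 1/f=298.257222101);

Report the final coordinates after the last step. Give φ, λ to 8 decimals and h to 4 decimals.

φ=47.77226645°, λ=101.71864991°, h=418.1374 m

start: φ=47.773417°, λ=101.727818°, h=304.364 m
→ ECEF (a=6378137.000, f=1/298.257223563): X=-872934.2805, Y=4204957.9936, Z=4700207.1008
→ Helmert 7p (PV): X=-872846.4165, Y=4205366.3125, Z=4700256.0241
→ Helmert 7p (PV): X=-872544.1068, Y=4204966.9241, Z=4700319.0743
→ Helmert 7p (PV): X=-872296.1911, Y=4205265.2489, Z=4700205.3683
→ geod (Bowring, a=6378137.000): φ=47.77226645°, λ=101.71864991°, h=418.1374 m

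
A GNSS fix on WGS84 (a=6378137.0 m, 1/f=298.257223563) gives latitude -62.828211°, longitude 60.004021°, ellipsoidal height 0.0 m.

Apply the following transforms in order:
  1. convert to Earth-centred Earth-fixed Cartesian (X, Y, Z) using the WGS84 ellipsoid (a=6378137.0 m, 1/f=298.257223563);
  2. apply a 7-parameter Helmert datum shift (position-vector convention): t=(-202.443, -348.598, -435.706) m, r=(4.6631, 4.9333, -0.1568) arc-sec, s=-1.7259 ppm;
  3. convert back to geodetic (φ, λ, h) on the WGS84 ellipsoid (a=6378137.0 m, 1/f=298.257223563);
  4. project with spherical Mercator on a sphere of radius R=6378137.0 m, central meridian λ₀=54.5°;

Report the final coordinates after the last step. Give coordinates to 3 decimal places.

E=613097.463 m, N=-9059364.821 m

start: φ=-62.828211°, λ=60.004021°, h=0.000 m
→ ECEF (a=6378137.000, f=1/298.257223563): X=1460015.7918, Y=2529231.4348, Z=-5651259.7089
→ Helmert 7p (PV): X=1459677.5889, Y=2529005.1215, Z=-5651663.4019
→ geod (Bowring, a=6378137.000): φ=-62.83277880°, λ=60.00754822°, h=192.4465 m
→ merc (R=6378137.0, λ₀=54.5°): E=613097.4635, N=-9059364.8210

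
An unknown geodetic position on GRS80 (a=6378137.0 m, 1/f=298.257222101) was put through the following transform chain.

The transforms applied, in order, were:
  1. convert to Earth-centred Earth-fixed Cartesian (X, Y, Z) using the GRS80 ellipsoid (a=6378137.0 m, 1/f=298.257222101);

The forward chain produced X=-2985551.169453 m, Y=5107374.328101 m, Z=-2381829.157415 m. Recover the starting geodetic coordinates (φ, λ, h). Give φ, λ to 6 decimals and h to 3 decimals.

φ=-22.063794°, λ=120.308718°, h=2311.136 m

start: X=-2985551.1695, Y=5107374.3281, Z=-2381829.1574 m
→ geod (Bowring, a=6378137.000): φ=-22.06379400°, λ=120.30871800°, h=2311.1360 m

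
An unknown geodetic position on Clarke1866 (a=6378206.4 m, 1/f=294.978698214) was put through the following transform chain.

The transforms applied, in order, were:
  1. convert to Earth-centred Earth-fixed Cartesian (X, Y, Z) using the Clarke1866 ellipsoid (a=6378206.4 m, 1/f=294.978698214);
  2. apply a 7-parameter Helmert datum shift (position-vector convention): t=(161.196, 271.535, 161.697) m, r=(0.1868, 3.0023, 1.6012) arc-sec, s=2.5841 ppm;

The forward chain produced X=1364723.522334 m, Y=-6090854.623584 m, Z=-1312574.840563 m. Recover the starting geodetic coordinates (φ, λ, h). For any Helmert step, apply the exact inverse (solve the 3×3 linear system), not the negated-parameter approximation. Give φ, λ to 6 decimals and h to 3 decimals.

φ=-11.954800°, λ=-77.373095°, h=1343.421 m

start: X=1364723.5223, Y=-6090854.6236, Z=-1312574.8406 m
→ Helmert⁻¹: X=1364530.6230, Y=-6091122.2000, Z=-1312707.7675
→ geod (Bowring, a=6378206.400): φ=-11.95480000°, λ=-77.37309500°, h=1343.4210 m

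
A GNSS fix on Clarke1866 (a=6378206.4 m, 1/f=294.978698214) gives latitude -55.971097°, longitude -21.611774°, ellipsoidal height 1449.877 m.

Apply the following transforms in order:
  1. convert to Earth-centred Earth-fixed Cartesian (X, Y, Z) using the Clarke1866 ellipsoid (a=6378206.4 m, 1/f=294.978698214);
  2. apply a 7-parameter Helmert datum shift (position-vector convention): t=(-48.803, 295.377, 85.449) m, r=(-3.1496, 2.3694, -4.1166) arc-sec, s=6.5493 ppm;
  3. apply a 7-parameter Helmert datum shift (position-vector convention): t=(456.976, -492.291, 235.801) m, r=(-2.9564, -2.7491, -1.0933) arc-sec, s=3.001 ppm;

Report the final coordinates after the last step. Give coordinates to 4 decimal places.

X=3327306.0338 m, Y=-1318449.0545 m, Z=-5263326.0804 m

start: φ=-55.971097°, λ=-21.611774°, h=1449.877 m
→ ECEF (a=6378206.400, f=1/294.978698214): X=3326889.6893, Y=-1317999.7037, Z=-5263642.1983
→ Helmert 7p (PV): X=3326775.9057, Y=-1317859.7314, Z=-5263609.3137
→ Helmert 7p (PV): X=3327306.0338, Y=-1318449.0545, Z=-5263326.0804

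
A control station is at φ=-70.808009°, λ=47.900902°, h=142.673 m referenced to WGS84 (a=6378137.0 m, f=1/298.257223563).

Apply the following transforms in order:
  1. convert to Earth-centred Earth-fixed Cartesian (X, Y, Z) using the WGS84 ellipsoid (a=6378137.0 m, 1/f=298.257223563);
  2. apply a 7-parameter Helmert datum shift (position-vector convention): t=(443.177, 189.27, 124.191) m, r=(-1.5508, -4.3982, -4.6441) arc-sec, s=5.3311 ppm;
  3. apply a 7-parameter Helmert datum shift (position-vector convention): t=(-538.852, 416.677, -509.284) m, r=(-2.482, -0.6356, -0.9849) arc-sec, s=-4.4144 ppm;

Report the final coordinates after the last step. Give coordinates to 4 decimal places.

start: φ=-70.808009°, λ=47.900902°, h=142.673 m
→ ECEF (a=6378137.000, f=1/298.257223563): X=1409915.6631, Y=1560433.9659, Z=-6001408.5757
→ Helmert 7p (PV): X=1410529.4594, Y=1560554.6882, Z=-6001298.0471
→ Helmert 7p (PV): X=1410010.3250, Y=1560885.5274, Z=-6001795.2707

X=1410010.3250 m, Y=1560885.5274 m, Z=-6001795.2707 m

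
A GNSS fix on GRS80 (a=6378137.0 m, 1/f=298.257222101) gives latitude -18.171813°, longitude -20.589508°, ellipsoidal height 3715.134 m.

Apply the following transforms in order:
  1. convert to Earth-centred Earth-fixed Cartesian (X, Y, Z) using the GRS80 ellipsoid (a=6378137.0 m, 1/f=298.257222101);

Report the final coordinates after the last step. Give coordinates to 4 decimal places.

X=5678092.4428 m, Y=-2133068.0456 m, Z=-1977620.0304 m

start: φ=-18.171813°, λ=-20.589508°, h=3715.134 m
→ ECEF (a=6378137.000, f=1/298.257222101): X=5678092.4428, Y=-2133068.0456, Z=-1977620.0304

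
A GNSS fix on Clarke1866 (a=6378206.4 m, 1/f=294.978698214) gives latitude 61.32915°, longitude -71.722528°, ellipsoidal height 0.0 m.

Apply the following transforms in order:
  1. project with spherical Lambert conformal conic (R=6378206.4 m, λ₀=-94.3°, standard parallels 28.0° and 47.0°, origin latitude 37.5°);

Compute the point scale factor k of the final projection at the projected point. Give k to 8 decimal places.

1.09098246

start: φ=61.329150°, λ=-71.722528°, h=0.000 m
→ into lcc (λ₀=-94.3°): φ=61.32915000°, λ−λ₀=22.57747200°
scale k = 1.09098246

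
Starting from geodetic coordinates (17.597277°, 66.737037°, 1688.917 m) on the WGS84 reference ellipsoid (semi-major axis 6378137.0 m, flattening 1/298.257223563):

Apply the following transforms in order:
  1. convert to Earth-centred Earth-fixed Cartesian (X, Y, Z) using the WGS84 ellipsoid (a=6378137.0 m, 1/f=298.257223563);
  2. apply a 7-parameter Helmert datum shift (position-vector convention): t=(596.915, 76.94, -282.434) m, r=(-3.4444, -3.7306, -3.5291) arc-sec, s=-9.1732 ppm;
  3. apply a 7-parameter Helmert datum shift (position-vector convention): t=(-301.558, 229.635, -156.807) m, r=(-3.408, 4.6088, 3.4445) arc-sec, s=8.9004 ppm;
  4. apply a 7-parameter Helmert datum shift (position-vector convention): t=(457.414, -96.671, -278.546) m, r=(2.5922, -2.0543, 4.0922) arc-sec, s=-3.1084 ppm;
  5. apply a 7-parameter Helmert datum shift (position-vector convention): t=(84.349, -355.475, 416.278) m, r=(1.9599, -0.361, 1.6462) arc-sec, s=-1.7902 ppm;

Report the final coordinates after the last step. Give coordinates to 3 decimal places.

X=2403205.024 m, Y=5588507.706 m, Z=1916100.094 m

start: φ=17.597277°, λ=66.737037°, h=1688.917 m
→ ECEF (a=6378137.000, f=1/298.257223563): X=2402547.8029, Y=5588594.9193, Z=1916455.9384
→ Helmert 7p (PV): X=2403183.6348, Y=5588611.4903, Z=1916106.0549
→ Helmert 7p (PV): X=2402852.9528, Y=5588962.6573, Z=1915820.2662
→ Helmert 7p (PV): X=2403172.9350, Y=5588872.2083, Z=1915629.9344
→ Helmert 7p (PV): X=2403205.0244, Y=5588507.7057, Z=1916100.0936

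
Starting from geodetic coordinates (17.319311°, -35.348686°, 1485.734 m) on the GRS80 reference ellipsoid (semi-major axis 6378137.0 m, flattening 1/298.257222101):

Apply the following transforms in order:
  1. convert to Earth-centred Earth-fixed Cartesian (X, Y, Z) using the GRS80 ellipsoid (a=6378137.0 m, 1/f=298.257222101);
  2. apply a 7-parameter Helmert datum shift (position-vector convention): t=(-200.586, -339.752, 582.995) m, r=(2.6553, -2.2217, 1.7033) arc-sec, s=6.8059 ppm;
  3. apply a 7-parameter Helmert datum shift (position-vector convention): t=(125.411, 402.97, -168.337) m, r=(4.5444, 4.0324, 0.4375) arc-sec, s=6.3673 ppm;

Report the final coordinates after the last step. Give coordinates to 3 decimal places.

start: φ=17.319311°, λ=-35.348686°, h=1485.734 m
→ ECEF (a=6378137.000, f=1/298.257222101): X=4969064.6955, Y=-3524636.8623, Z=1887041.0855
→ Helmert 7p (PV): X=4968906.7088, Y=-3524983.8612, Z=1887645.0723
→ Helmert 7p (PV): X=4969108.1381, Y=-3524634.3851, Z=1887313.9512

X=4969108.138 m, Y=-3524634.385 m, Z=1887313.951 m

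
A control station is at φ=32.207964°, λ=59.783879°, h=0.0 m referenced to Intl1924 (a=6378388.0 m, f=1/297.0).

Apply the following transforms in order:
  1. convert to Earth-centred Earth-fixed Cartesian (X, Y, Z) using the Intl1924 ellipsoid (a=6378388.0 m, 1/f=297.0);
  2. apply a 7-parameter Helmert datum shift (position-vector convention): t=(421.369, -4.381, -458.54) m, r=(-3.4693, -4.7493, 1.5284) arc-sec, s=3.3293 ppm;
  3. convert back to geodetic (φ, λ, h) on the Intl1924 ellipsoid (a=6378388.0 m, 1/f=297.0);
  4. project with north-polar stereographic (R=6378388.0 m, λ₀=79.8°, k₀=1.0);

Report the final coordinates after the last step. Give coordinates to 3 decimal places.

start: φ=32.207964°, λ=59.783879°, h=0.000 m
→ ECEF (a=6378388.000, f=1/297.0): X=2718645.7500, Y=4668079.4497, Z=3380016.2703
→ Helmert 7p (PV): X=2718963.7541, Y=4668167.6060, Z=3379553.0654
→ geod (Bowring, a=6378388.000): φ=32.20329431°, λ=59.78143507°, h=-46.9912 m
→ stereo (R=6378388.0, λ₀=79.8°): E=-2410526.6932, N=-6616196.6290

E=-2410526.693 m, N=-6616196.629 m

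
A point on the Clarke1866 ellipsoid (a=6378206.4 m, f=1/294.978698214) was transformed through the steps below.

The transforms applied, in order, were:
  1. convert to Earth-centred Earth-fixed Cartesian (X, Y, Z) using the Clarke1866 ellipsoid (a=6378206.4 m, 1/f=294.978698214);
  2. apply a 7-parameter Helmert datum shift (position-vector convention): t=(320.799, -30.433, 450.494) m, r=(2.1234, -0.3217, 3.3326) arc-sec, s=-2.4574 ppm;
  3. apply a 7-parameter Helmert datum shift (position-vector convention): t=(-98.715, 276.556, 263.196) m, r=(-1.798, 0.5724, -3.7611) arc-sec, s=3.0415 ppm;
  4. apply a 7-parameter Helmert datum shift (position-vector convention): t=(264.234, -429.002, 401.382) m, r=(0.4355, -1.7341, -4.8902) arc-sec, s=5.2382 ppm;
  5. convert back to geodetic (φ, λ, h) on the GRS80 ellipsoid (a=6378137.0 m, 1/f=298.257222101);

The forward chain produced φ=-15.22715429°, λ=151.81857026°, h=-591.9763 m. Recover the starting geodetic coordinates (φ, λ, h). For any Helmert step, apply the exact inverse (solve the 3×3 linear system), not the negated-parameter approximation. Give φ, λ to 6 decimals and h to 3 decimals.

start: φ=-15.227154°, λ=151.818570°, h=-591.976 m
→ ECEF (a=6378137.000, f=1/298.257222101): X=-5425421.9933, Y=2906822.1344, Z=-1664209.8385
→ Helmert⁻¹: X=-5425740.7235, Y=2907103.7578, Z=-1664563.0239
→ Helmert⁻¹: X=-5425673.8889, Y=2906733.9393, Z=-1664810.8751
→ Helmert⁻¹: X=-5425963.6534, Y=2906842.0388, Z=-1665286.9234
→ geod (Bowring, a=6378206.400): φ=-15.23647800°, λ=151.82078800°, h=107.7230 m

φ=-15.236478°, λ=151.820788°, h=107.723 m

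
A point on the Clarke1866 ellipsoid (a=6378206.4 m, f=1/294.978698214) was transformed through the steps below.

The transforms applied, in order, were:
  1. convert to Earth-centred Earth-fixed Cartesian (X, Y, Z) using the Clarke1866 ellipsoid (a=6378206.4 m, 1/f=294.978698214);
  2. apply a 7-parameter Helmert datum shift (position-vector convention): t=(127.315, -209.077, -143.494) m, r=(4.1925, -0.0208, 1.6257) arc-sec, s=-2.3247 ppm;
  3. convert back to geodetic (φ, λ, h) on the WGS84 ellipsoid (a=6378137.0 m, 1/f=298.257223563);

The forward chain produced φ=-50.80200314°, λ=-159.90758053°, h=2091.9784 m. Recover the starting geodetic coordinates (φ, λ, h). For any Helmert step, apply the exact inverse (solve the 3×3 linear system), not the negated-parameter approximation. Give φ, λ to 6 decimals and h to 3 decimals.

start: φ=-50.802003°, λ=-159.907581°, h=2091.978 m
→ ECEF (a=6378137.000, f=1/298.257223563): X=-3794543.8240, Y=-1388036.6075, Z=-4921274.6005
→ Helmert⁻¹: X=-3794691.3956, Y=-1387900.8741, Z=-4921113.9538
→ geod (Bowring, a=6378206.400): φ=-50.80254600°, λ=-159.91010700°, h=2098.8970 m

φ=-50.802546°, λ=-159.910107°, h=2098.897 m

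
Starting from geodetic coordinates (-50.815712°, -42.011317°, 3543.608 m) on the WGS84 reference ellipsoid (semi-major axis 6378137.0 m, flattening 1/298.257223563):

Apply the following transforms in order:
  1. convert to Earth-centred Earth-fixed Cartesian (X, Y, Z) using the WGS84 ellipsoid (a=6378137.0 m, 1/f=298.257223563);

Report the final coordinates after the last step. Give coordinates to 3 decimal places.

X=3001905.850 m, Y=-2704001.999 m, Z=-4923363.786 m

start: φ=-50.815712°, λ=-42.011317°, h=3543.608 m
→ ECEF (a=6378137.000, f=1/298.257223563): X=3001905.8495, Y=-2704001.9989, Z=-4923363.7859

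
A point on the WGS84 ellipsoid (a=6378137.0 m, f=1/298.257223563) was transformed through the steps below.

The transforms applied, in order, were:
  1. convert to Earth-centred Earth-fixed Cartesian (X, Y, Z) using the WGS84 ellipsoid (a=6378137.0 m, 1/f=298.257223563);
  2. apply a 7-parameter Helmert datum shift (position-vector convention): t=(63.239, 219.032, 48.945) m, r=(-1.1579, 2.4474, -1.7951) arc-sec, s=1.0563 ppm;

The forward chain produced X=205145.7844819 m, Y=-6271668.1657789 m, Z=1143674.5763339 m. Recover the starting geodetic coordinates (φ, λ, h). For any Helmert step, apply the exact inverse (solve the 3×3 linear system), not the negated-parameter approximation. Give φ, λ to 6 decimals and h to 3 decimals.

φ=10.396252°, λ=-88.126797°, h=1144.608 m

start: X=205145.7845, Y=-6271668.1658, Z=1143674.5763 m
→ Helmert⁻¹: X=205123.3433, Y=-6271885.2074, Z=1143591.6490
→ geod (Bowring, a=6378137.000): φ=10.39625200°, λ=-88.12679700°, h=1144.6080 m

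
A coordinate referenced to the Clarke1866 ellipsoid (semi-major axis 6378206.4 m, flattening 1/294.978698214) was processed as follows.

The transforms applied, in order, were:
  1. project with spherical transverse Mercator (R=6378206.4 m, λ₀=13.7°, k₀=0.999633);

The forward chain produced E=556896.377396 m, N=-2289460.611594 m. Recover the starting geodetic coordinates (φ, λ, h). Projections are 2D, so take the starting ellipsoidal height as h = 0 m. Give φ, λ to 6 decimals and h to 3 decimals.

start: E=556896.3774, N=-2289460.6116 m
→ tm⁻¹: φ=-20.49214700°, λ=19.03671100°

φ=-20.492147°, λ=19.036711°, h=0.000 m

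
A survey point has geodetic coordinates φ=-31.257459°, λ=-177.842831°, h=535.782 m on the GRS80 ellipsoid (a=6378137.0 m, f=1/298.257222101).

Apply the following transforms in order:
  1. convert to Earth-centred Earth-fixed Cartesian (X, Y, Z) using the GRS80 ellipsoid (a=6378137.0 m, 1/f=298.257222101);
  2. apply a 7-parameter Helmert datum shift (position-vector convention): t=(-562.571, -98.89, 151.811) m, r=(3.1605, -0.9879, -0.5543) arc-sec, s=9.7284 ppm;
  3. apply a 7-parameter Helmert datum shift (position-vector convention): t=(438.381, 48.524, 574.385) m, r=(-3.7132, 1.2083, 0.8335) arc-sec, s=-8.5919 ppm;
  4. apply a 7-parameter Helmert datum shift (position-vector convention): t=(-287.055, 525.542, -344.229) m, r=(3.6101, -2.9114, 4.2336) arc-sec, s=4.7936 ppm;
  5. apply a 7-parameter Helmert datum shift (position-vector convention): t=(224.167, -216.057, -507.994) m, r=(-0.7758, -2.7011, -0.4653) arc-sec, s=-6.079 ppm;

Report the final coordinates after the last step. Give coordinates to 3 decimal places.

start: φ=-31.257459°, λ=-177.842831°, h=535.782 m
→ ECEF (a=6378137.000, f=1/298.257222101): X=-5453824.8466, Y=-205431.9537, Z=-3290606.1770
→ Helmert 7p (PV): X=-5454425.2662, Y=-205467.7649, Z=-3290515.6473
→ Helmert 7p (PV): X=-5453958.4667, Y=-205498.7520, Z=-3289877.3400
→ Helmert 7p (PV): X=-5454221.0115, Y=-205028.5579, Z=-3290317.9183
→ Helmert 7p (PV): X=-5453921.0634, Y=-205243.4402, Z=-3290876.5635

X=-5453921.063 m, Y=-205243.440 m, Z=-3290876.564 m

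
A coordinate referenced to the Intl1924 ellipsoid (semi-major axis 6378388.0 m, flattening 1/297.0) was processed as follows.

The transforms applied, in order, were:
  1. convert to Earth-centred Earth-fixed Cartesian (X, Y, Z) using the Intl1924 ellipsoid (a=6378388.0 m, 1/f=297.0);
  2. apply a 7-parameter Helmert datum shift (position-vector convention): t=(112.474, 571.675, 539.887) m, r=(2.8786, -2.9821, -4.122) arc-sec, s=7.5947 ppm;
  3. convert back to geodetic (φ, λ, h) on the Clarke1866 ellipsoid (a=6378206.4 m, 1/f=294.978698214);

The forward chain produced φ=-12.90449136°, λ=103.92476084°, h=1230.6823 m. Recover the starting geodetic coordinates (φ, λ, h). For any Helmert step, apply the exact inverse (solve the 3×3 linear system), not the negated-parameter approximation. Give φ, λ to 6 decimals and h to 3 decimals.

φ=-12.910319°, λ=103.928406°, h=599.575 m

start: φ=-12.904491°, λ=103.924761°, h=1230.682 m
→ ECEF (a=6378206.400, f=1/294.978698214): X=-1496674.9545, Y=6036594.5686, Z=-1415294.9555
→ Helmert⁻¹: X=-1496917.1534, Y=6035927.3778, Z=-1415886.6844
→ geod (Bowring, a=6378388.000): φ=-12.91031900°, λ=103.92840600°, h=599.5750 m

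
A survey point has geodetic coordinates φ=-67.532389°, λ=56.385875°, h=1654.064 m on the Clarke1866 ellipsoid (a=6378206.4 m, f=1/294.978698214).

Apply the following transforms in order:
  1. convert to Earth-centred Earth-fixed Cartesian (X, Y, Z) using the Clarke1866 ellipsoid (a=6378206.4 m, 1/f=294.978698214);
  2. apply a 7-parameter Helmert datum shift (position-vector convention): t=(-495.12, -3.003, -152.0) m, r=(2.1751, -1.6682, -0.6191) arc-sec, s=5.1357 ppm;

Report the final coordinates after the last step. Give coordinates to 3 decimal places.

start: φ=-67.532389°, λ=56.385875°, h=1654.064 m
→ ECEF (a=6378206.400, f=1/294.978698214): X=1353660.4637, Y=2036333.4828, Z=-5872699.3556
→ Helmert 7p (PV): X=1353225.9043, Y=2036398.8038, Z=-5872849.0944

X=1353225.904 m, Y=2036398.804 m, Z=-5872849.094 m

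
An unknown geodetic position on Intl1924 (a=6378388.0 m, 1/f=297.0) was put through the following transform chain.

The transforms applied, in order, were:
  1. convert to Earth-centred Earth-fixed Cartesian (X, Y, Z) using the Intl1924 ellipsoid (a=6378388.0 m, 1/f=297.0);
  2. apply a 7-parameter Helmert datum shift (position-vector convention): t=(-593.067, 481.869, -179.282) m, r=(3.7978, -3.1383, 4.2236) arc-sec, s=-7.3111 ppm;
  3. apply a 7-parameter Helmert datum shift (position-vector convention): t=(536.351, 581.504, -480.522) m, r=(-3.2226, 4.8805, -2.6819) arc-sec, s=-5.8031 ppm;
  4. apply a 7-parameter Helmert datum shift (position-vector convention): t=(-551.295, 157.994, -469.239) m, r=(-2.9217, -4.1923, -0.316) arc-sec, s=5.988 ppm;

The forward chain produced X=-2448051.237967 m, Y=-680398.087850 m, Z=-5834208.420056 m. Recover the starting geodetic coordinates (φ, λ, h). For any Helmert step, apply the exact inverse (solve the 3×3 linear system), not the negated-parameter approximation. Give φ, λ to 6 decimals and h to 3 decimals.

φ=-66.605194°, λ=-164.439540°, h=2065.562 m

start: X=-2448051.2380, Y=-680398.0879, Z=-5834208.4201 m
→ Helmert⁻¹: X=-2447602.8132, Y=-680473.1238, Z=-5833664.1405
→ Helmert⁻¹: X=-2448006.4933, Y=-680999.2726, Z=-5833286.0320
→ Helmert⁻¹: X=-2447534.0255, Y=-681543.4073, Z=-5833099.6089
→ geod (Bowring, a=6378388.000): φ=-66.60519400°, λ=-164.43954000°, h=2065.5620 m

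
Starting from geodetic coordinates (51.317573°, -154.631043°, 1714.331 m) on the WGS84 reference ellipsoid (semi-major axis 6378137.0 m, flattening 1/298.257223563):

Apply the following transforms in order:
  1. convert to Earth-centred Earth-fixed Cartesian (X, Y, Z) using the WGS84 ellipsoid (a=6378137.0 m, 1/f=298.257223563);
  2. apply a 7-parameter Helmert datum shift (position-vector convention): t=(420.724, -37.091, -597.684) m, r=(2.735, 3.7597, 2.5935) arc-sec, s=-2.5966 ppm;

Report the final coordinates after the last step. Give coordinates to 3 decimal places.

start: φ=51.317573°, λ=-154.631043°, h=1714.331 m
→ ECEF (a=6378137.000, f=1/298.257223563): X=-3610279.8604, Y=-1711890.4446, Z=4957040.8079
→ Helmert 7p (PV): X=-3609737.8829, Y=-1712034.2133, Z=4956473.3598

X=-3609737.883 m, Y=-1712034.213 m, Z=4956473.360 m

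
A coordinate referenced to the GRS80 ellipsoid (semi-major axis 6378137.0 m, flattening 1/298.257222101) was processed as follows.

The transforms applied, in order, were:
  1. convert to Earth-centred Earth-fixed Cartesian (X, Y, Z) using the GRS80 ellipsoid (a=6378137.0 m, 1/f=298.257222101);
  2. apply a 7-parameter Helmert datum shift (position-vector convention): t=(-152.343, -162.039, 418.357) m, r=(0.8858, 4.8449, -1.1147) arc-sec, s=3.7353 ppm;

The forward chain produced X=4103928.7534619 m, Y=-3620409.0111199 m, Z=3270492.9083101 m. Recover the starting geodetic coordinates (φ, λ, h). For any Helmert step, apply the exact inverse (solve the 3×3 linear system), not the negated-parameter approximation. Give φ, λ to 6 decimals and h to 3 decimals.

φ=31.030525°, λ=-41.415919°, h=2677.660 m

start: X=4103928.7535, Y=-3620409.0111, Z=3270492.9083 m
→ Helmert⁻¹: X=4104008.5186, Y=-3620197.2268, Z=3270174.2815
→ geod (Bowring, a=6378137.000): φ=31.03052500°, λ=-41.41591900°, h=2677.6600 m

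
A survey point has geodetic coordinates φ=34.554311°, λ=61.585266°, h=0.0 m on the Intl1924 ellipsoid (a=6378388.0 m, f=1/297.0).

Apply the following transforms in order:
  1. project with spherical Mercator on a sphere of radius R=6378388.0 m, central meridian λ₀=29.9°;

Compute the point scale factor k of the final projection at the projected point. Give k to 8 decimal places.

1.21419798

start: φ=34.554311°, λ=61.585266°, h=0.000 m
→ into merc (λ₀=29.9°): φ=34.55431100°, λ−λ₀=31.68526600°
scale k = 1.21419798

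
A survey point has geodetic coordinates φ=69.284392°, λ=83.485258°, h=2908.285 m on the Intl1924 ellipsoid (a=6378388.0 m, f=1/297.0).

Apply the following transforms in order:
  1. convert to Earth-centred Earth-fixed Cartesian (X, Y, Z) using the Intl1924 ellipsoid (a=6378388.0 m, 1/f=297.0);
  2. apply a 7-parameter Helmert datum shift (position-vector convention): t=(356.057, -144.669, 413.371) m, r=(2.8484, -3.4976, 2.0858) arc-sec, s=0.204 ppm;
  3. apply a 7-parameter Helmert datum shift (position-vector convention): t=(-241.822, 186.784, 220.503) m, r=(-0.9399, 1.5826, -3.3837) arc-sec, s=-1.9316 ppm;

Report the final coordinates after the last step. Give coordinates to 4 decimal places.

start: φ=69.284392°, λ=83.485258°, h=2908.285 m
→ ECEF (a=6378388.000, f=1/297.0): X=256861.5547, Y=2249299.3349, Z=5946127.1626
→ Helmert 7p (PV): X=257094.0910, Y=2249075.6096, Z=5946577.1637
→ Helmert 7p (PV): X=256934.2936, Y=2249280.9288, Z=5946773.9592

X=256934.2936 m, Y=2249280.9288 m, Z=5946773.9592 m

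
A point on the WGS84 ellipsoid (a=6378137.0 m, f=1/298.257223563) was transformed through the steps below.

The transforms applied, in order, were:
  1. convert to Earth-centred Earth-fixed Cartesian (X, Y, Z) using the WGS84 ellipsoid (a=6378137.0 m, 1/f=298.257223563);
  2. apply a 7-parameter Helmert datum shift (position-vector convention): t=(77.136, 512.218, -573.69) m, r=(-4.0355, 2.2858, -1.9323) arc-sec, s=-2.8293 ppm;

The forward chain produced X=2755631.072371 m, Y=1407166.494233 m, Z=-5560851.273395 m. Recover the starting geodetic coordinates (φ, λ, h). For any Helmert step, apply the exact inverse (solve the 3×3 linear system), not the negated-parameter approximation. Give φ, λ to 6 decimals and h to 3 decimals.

start: X=2755631.0724, Y=1407166.4942, Z=-5560851.2734 m
→ Helmert⁻¹: X=2755610.1716, Y=1406792.8549, Z=-5560235.2544
→ geod (Bowring, a=6378137.000): φ=-61.06987400°, λ=27.04520000°, h=1282.0390 m

φ=-61.069874°, λ=27.045200°, h=1282.039 m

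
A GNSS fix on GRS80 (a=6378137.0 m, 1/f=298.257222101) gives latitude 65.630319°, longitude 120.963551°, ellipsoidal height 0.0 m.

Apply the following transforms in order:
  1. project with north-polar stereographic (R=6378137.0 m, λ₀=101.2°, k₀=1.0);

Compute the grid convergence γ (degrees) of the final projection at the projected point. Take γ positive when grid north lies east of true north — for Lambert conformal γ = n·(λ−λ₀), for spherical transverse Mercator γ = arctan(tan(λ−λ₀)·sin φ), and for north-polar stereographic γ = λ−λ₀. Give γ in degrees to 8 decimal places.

start: φ=65.630319°, λ=120.963551°, h=0.000 m
→ into stereo (λ₀=101.2°): φ=65.63031900°, λ−λ₀=19.76355100°
convergence γ = 19.76355100°

19.76355100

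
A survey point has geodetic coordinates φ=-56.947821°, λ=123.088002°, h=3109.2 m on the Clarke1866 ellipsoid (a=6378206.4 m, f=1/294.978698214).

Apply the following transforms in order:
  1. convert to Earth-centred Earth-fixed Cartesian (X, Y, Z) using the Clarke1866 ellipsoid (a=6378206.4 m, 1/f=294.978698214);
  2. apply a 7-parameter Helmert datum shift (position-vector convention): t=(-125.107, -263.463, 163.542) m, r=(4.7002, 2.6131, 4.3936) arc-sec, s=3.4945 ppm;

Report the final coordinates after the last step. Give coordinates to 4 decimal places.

X=-1904828.0462 m, Y=2922764.4799 m, Z=-5324902.9894 m

start: φ=-56.947821°, λ=123.088002°, h=3109.200 m
→ ECEF (a=6378206.400, f=1/294.978698214): X=-1904566.5601, Y=2922936.9521, Z=-5325138.6569
→ Helmert 7p (PV): X=-1904828.0462, Y=2922764.4799, Z=-5324902.9894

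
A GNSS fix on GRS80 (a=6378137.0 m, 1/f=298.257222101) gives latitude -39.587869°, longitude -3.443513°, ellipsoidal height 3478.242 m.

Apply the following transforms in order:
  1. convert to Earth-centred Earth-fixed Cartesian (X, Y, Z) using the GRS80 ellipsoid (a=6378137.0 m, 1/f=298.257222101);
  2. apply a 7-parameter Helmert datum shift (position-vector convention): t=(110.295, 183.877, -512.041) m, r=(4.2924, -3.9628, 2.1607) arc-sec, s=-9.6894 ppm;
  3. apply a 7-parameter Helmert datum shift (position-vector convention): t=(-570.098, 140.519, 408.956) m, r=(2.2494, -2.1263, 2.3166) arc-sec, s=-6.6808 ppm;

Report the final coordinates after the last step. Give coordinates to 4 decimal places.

start: φ=-39.587869°, λ=-3.443513°, h=3478.242 m
→ ECEF (a=6378137.000, f=1/298.257222101): X=4915783.7142, Y=-295797.9809, Z=-4045043.0691
→ Helmert 7p (PV): X=4915927.1902, Y=-295475.5665, Z=-4045427.6295
→ Helmert 7p (PV): X=4915369.2708, Y=-295233.7455, Z=-4044944.1931

X=4915369.2708 m, Y=-295233.7455 m, Z=-4044944.1931 m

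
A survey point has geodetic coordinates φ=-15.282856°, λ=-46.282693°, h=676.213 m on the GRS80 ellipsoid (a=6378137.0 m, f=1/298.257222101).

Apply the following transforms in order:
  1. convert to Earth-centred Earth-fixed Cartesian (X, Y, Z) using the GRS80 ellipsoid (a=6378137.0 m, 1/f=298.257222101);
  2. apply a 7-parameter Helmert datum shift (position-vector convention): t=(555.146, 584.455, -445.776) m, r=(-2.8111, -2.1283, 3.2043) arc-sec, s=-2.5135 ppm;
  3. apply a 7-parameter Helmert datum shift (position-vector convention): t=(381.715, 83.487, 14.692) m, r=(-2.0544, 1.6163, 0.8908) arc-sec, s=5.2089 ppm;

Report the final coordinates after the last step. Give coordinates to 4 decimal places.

start: φ=-15.282856°, λ=-46.282693°, h=676.213 m
→ ECEF (a=6378137.000, f=1/298.257222101): X=4253494.5483, Y=-4448336.8813, Z=-1670489.8444
→ Helmert 7p (PV): X=4254125.3440, Y=-4447697.9344, Z=-1670826.9085
→ Helmert 7p (PV): X=4254535.3340, Y=-4447635.8841, Z=-1670809.9560

X=4254535.3340 m, Y=-4447635.8841 m, Z=-1670809.9560 m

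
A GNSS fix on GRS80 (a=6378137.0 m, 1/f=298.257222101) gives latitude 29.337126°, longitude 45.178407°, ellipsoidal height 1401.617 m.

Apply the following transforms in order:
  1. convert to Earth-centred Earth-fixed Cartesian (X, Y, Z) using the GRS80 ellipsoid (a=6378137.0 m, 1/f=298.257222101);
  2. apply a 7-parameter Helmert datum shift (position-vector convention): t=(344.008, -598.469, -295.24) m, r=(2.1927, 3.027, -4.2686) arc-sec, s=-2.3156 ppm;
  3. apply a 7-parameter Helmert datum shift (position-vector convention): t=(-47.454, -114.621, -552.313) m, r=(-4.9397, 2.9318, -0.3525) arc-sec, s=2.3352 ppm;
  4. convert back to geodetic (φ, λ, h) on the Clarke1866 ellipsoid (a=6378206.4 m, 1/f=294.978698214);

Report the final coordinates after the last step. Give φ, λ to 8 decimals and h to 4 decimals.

φ=29.33188801°, λ=45.16942804°, h=714.8893 m

start: φ=29.337126°, λ=45.178407°, h=1401.617 m
→ ECEF (a=6378137.000, f=1/298.257222101): X=3923375.2704, Y=3947884.7970, Z=3107215.9623
→ Helmert 7p (PV): X=3923837.4930, Y=3947162.9620, Z=3106897.9185
→ Helmert 7p (PV): X=3923850.1084, Y=3947125.2579, Z=3106202.5599
→ geod (Bowring, a=6378206.400): φ=29.33188801°, λ=45.16942804°, h=714.8893 m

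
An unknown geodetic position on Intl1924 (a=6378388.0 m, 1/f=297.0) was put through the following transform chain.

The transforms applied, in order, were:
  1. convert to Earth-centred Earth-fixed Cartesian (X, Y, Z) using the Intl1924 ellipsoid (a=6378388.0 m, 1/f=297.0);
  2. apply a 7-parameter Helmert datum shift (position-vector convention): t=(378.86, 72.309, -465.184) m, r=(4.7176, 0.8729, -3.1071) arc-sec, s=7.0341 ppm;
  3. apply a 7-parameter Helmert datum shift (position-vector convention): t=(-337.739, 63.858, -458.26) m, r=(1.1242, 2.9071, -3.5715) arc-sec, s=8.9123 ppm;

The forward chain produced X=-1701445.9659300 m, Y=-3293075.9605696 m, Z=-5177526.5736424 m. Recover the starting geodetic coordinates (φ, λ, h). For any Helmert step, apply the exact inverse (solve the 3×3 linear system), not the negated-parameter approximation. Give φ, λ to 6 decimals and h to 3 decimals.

start: X=-1701445.9659, Y=-3293075.9606, Z=-5177526.5736 m
→ Helmert⁻¹: X=-1700963.0795, Y=-3293168.1380, Z=-5177028.1992
→ Helmert⁻¹: X=-1701258.4557, Y=-3293361.3031, Z=-5176458.4783
→ geod (Bowring, a=6378388.000): φ=-54.57653000°, λ=-117.31961300°, h=2639.6560 m

φ=-54.576530°, λ=-117.319613°, h=2639.656 m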